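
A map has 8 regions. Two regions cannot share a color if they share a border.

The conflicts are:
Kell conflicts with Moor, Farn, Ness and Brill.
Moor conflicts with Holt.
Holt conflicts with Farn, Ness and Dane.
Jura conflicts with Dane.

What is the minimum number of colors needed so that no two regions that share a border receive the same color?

2

Holt and Dane conflict, so at least 2 colors are needed.
2 colors suffice: color 1 → {Kell, Holt, Jura}; color 2 → {Moor, Farn, Ness, Brill, Dane}. Every pair that conflicts lands in different colors.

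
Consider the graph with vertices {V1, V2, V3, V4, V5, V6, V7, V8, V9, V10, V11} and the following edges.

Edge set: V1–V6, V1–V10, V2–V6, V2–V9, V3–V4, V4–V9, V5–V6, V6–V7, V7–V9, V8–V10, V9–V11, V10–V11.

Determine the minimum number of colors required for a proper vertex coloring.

2

V3 and V4 are adjacent, so at least 2 colors are needed.
A valid assignment using 2 colors: V1=2, V2=2, V3=1, V4=2, V5=2, V6=1, V7=2, V8=2, V9=1, V10=1, V11=2. Each edge has distinct colors on its endpoints.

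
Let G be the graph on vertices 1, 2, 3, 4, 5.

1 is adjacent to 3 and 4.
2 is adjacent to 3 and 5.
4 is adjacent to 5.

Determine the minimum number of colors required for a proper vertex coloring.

The cycle 4-1-3-2-5-4 has odd length 5, so it cannot be 2-colored; at least 3 colors are needed.
3 colors suffice: color red → {3, 5}; color blue → {1, 2}; color green → {4}. Every edge joins two different colors.

3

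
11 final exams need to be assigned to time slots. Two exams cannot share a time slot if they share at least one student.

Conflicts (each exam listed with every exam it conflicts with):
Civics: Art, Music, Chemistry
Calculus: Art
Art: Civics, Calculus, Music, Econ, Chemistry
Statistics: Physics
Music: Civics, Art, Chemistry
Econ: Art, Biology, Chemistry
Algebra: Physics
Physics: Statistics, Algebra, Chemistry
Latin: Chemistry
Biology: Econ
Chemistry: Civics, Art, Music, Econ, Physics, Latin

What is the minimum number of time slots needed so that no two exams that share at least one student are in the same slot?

Civics, Art, Music, Chemistry all conflict with each other, so at least 4 time slots are needed.
4 time slots suffice: time slot 1 → {Calculus, Statistics, Algebra, Biology, Chemistry}; time slot 2 → {Art, Physics, Latin}; time slot 3 → {Civics, Econ}; time slot 4 → {Music}. Each listed conflict is separated.

4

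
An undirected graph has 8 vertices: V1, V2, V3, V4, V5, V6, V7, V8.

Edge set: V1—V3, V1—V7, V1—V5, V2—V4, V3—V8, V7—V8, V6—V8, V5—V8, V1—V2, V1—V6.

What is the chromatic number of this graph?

V1 and V7 are adjacent, so at least 2 colors are needed.
A valid assignment using 2 colors: V1=1, V2=2, V3=2, V4=1, V5=2, V6=2, V7=2, V8=1. No two adjacent vertices share a color.

2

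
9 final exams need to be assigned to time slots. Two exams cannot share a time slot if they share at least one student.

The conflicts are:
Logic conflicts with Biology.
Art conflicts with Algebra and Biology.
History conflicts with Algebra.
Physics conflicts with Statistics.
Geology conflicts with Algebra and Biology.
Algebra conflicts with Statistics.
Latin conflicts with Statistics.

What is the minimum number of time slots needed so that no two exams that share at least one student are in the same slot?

History and Algebra conflict, so at least 2 time slots are needed.
Using 2 time slots: Logic=2, Art=2, History=2, Physics=1, Geology=2, Algebra=1, Latin=1, Biology=1, Statistics=2. No two conflicting exams share a time slot.

2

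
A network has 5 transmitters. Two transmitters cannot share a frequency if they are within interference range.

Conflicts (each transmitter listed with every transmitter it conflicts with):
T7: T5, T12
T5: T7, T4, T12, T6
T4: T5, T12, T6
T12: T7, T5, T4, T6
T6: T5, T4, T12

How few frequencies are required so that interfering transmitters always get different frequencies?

T5, T4, T12, T6 are mutually in conflict, so at least 4 frequencies are needed.
A valid assignment using 4 frequencies: T7=3, T5=2, T4=4, T12=1, T6=3. No two conflicting transmitters share a frequency.

4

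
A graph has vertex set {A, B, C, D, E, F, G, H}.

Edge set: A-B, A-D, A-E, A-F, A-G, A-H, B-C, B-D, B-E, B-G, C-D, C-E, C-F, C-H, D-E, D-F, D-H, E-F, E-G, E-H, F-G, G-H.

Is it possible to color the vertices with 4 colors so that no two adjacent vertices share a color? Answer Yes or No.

Yes

The chromatic number is 4. C, D, E, F form a clique, so at least 4 colors are needed.
4 colors suffice: color 1 → {E}; color 2 → {A, C}; color 3 → {D, G}; color 4 → {B, F, H}.
That is already a proper 4-coloring.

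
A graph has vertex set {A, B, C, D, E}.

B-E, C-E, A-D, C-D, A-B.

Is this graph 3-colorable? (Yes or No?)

Yes

The chromatic number is 3. The cycle C-E-B-A-D-C has odd length 5, so it cannot be 2-colored; at least 3 colors are needed.
One proper 3-coloring: A=2, B=1, C=1, D=3, E=2.
That is already a proper 3-coloring.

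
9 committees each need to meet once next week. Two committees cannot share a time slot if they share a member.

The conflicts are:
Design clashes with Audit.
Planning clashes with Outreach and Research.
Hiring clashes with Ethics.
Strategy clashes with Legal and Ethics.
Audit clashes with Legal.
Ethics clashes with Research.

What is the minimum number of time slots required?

Design and Audit conflict, so at least 2 time slots are needed.
A valid assignment using 2 time slots: Design=1, Planning=1, Hiring=2, Strategy=2, Audit=2, Outreach=2, Legal=1, Ethics=1, Research=2. Every pair that conflicts lands in different time slots.

2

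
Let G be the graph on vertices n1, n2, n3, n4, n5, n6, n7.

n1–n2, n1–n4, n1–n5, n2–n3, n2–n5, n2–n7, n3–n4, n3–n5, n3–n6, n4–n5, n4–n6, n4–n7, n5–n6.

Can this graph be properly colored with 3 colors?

No

n3, n4, n5, n6 form a clique, so at least 4 colors are needed.
So 3 colors are not enough.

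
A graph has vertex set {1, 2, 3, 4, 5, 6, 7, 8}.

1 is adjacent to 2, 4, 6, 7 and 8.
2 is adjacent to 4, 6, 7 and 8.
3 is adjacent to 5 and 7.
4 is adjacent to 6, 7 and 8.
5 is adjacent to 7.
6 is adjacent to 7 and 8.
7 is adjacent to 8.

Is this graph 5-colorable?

1, 2, 4, 6, 7, 8 form a clique, so at least 6 colors are needed.
So 5 colors are not enough.

No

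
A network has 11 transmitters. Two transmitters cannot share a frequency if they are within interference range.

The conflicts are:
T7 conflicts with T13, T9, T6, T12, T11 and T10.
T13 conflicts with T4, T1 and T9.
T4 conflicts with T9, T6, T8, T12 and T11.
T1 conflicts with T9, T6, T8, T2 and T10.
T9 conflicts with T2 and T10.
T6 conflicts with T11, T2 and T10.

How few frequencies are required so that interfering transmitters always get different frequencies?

3

T1, T9, T2 all conflict with each other, so at least 3 frequencies are needed.
3 frequencies suffice: frequency 1 → {T9, T6, T8, T12}; frequency 2 → {T7, T4, T1}; frequency 3 → {T13, T11, T2, T10}. Every pair that conflicts lands in different frequencies.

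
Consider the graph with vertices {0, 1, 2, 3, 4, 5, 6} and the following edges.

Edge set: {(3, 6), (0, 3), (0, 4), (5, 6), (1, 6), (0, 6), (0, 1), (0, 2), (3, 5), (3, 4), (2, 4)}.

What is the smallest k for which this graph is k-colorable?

0, 2, 4 are pairwise adjacent, so at least 3 colors are needed.
3 colors suffice: color a → {0, 5}; color b → {1, 2, 3}; color c → {4, 6}. Each edge has distinct colors on its endpoints.

3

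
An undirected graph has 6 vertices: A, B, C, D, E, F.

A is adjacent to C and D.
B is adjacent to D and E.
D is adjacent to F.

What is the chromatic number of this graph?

A and D are adjacent, so at least 2 colors are needed.
2 colors suffice: color red → {C, D, E}; color blue → {A, B, F}. No two adjacent vertices share a color.

2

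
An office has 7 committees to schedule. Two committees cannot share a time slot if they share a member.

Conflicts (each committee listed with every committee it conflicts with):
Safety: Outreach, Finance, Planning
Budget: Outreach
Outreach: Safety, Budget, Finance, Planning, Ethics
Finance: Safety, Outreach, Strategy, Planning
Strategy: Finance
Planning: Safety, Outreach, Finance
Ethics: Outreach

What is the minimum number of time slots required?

4

Safety, Outreach, Finance, Planning all conflict with each other, so at least 4 time slots are needed.
4 time slots suffice: time slot 1 → {Outreach, Strategy}; time slot 2 → {Budget, Finance, Ethics}; time slot 3 → {Planning}; time slot 4 → {Safety}. Every pair that conflicts lands in different time slots.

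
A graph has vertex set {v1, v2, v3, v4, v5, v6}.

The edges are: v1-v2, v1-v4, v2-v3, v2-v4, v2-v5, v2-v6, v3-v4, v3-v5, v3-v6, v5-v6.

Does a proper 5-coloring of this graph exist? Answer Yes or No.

The chromatic number is 4. v2, v3, v5, v6 are mutually adjacent (a clique of size 4), so at least 4 colors are needed.
A valid assignment using 4 colors: v1=2, v2=1, v3=2, v4=3, v5=3, v6=4.
Since 5 ≥ 4, a proper 5-coloring certainly exists.

Yes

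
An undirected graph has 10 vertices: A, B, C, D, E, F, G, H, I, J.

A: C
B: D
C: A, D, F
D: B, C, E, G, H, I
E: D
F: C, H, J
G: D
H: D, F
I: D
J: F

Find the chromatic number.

D and G are adjacent, so at least 2 colors are needed.
2 colors suffice: A=red, B=blue, C=blue, D=red, E=blue, F=red, G=blue, H=blue, I=blue, J=blue. Each edge has distinct colors on its endpoints.

2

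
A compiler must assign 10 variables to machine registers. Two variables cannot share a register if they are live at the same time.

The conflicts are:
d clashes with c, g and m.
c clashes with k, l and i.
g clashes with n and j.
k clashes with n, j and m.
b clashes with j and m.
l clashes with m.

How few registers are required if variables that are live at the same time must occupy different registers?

The cycle d-g-j-k-c-d has odd length 5, so it cannot be 2-colored; at least 3 registers are needed.
Using 3 registers: d=3, c=2, g=1, k=1, b=1, n=2, j=2, l=1, m=2, i=1. Every pair that conflicts lands in different registers.

3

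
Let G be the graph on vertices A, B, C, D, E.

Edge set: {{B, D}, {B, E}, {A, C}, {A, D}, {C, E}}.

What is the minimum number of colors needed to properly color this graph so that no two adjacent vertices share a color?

3

The cycle C-A-D-B-E-C has odd length 5, so it cannot be 2-colored; at least 3 colors are needed.
One proper 3-coloring: A=blue, B=blue, C=red, D=red, E=green. No two adjacent vertices share a color.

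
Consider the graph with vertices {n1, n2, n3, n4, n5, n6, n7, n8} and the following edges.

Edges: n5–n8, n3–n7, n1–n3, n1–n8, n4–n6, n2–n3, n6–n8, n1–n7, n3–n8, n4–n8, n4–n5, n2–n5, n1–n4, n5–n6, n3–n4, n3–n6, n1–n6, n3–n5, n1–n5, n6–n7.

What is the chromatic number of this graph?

n1, n3, n4, n5, n6, n8 form a clique, so at least 6 colors are needed.
6 colors suffice: color 1 → {n3}; color 2 → {n5, n7}; color 3 → {n1, n2}; color 4 → {n6}; color 5 → {n8}; color 6 → {n4}. Each edge has distinct colors on its endpoints.

6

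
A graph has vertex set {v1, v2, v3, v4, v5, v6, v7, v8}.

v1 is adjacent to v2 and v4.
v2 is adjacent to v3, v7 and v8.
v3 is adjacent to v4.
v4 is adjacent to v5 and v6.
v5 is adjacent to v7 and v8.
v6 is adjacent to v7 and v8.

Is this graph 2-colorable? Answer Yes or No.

The cycle v5-v7-v2-v3-v4-v5 has odd length 5, so it cannot be 2-colored; at least 3 colors are needed.
So 2 colors are not enough.

No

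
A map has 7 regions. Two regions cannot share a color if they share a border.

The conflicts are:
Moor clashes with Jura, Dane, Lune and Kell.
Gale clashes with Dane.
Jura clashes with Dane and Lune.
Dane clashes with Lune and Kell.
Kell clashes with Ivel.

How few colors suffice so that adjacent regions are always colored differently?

Moor, Jura, Dane, Lune pairwise conflict, so at least 4 colors are needed.
4 colors suffice: color 1 → {Dane, Ivel}; color 2 → {Moor, Gale}; color 3 → {Jura, Kell}; color 4 → {Lune}. Each listed conflict is separated.

4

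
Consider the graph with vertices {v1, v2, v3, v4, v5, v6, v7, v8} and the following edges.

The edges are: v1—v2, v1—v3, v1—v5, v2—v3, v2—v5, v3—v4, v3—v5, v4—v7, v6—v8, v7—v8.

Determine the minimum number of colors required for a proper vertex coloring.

4

v1, v2, v3, v5 form a clique, so at least 4 colors are needed.
4 colors suffice: color red → {v3, v6, v7}; color blue → {v1, v4, v8}; color green → {v2}; color yellow → {v5}. Every edge joins two different colors.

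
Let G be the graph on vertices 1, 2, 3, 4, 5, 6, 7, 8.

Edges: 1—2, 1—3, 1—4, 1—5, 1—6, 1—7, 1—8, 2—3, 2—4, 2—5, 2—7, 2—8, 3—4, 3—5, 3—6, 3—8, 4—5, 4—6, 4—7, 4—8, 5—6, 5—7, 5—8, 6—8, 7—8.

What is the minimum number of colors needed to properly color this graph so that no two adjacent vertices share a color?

1, 2, 3, 4, 5, 8 form a clique, so at least 6 colors are needed.
6 colors suffice: color a → {5}; color b → {4}; color c → {8}; color d → {1}; color e → {2, 6}; color f → {3, 7}. No two adjacent vertices share a color.

6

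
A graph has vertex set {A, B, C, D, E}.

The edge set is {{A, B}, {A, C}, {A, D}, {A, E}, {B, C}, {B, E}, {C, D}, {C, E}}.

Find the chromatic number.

A, B, C, E are mutually adjacent (a clique of size 4), so at least 4 colors are needed.
4 colors suffice: color 1 → {C}; color 2 → {A}; color 3 → {D, E}; color 4 → {B}. No two adjacent vertices share a color.

4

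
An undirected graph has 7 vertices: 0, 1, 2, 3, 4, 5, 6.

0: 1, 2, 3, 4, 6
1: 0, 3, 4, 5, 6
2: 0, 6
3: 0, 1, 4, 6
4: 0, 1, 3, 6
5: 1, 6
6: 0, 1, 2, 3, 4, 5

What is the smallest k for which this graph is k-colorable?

0, 1, 3, 4, 6 form a clique, so at least 5 colors are needed.
A valid assignment using 5 colors: 0=b, 1=c, 2=c, 3=e, 4=d, 5=b, 6=a. No two adjacent vertices share a color.

5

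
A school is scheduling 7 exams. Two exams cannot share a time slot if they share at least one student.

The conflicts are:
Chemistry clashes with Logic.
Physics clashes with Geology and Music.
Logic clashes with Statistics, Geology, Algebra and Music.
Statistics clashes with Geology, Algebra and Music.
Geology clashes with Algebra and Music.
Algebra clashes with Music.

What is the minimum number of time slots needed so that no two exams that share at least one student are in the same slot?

5

Logic, Statistics, Geology, Algebra, Music all conflict with each other, so at least 5 time slots are needed.
5 time slots suffice: time slot 1 → {Chemistry, Geology}; time slot 2 → {Music}; time slot 3 → {Physics, Logic}; time slot 4 → {Algebra}; time slot 5 → {Statistics}. Each listed conflict is separated.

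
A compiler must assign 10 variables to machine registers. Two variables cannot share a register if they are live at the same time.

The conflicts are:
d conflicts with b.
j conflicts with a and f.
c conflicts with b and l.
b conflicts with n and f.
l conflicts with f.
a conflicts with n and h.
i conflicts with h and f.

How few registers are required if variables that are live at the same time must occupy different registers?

3

The cycle h-i-f-j-a-h has odd length 5, so it cannot be 2-colored; at least 3 registers are needed.
Using 3 registers: d=1, j=2, c=1, b=2, l=2, a=1, n=3, i=2, h=3, f=1. Each listed conflict is separated.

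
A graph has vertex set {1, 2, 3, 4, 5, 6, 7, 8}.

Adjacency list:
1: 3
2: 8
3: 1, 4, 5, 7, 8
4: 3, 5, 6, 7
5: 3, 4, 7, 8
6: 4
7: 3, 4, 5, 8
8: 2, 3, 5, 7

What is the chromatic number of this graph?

3, 5, 7, 8 are mutually adjacent (a clique of size 4), so at least 4 colors are needed.
One proper 4-coloring: 1=b, 2=a, 3=a, 4=c, 5=b, 6=a, 7=d, 8=c. Every edge joins two different colors.

4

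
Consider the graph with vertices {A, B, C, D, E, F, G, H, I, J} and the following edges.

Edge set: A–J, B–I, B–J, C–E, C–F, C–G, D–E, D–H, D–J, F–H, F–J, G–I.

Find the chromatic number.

3

The cycle C-E-D-H-F-C has odd length 5, so it cannot be 2-colored; at least 3 colors are needed.
One proper 3-coloring: A=2, B=2, C=1, D=2, E=3, F=2, G=2, H=1, I=1, J=1. Every edge joins two different colors.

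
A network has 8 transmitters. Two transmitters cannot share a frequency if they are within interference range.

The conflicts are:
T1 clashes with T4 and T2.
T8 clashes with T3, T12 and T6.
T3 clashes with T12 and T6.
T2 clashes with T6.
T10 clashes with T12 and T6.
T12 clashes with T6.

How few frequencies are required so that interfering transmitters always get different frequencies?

4

T8, T3, T12, T6 pairwise conflict, so at least 4 frequencies are needed.
A valid assignment using 4 frequencies: T1=1, T8=3, T3=4, T4=2, T2=2, T10=3, T12=2, T6=1. Every pair that conflicts lands in different frequencies.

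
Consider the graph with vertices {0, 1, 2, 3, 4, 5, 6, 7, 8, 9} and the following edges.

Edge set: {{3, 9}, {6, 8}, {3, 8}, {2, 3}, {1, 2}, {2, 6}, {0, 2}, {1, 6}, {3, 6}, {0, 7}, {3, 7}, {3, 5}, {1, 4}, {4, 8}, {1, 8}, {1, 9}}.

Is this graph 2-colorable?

No

1, 2, 6 form a triangle, so at least 3 colors are needed.
So 2 colors are not enough.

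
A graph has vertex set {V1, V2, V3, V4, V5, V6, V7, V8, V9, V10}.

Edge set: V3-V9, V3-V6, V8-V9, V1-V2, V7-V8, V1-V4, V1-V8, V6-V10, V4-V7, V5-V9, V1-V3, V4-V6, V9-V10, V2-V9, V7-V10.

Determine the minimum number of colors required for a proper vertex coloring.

2

V2 and V9 are adjacent, so at least 2 colors are needed.
2 colors suffice: color 1 → {V1, V6, V7, V9}; color 2 → {V2, V3, V4, V5, V8, V10}. No two adjacent vertices share a color.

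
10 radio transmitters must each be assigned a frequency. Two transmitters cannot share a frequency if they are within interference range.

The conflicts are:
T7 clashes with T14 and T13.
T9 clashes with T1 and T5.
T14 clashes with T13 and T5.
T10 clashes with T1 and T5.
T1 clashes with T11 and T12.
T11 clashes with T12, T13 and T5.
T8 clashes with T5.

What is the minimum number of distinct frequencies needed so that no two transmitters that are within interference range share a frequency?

T1, T11, T12 pairwise conflict, so at least 3 frequencies are needed.
A valid assignment using 3 frequencies: T7=3, T9=2, T14=2, T10=2, T1=1, T11=2, T12=3, T13=1, T8=2, T5=1. Every pair that conflicts lands in different frequencies.

3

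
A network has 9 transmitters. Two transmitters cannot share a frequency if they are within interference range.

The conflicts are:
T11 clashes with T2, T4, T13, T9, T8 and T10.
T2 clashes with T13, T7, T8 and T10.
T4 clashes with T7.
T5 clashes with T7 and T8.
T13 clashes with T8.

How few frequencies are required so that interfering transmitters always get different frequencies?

T11, T2, T13, T8 all conflict with each other, so at least 4 frequencies are needed.
Using 4 frequencies: T11=1, T2=2, T4=2, T5=2, T13=4, T9=2, T7=1, T8=3, T10=3. No two conflicting transmitters share a frequency.

4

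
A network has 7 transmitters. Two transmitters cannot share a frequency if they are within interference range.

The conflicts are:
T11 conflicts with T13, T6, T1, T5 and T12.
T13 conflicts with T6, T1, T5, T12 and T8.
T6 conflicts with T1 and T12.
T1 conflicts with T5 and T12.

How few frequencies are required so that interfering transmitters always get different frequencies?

T11, T13, T6, T1, T12 all conflict with each other, so at least 5 frequencies are needed.
5 frequencies suffice: frequency 1 → {T13}; frequency 2 → {T1, T8}; frequency 3 → {T11}; frequency 4 → {T5, T12}; frequency 5 → {T6}. Each listed conflict is separated.

5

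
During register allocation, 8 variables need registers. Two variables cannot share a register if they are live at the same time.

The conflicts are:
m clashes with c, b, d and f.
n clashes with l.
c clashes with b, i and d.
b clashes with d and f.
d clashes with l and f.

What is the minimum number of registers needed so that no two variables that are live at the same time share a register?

m, c, b, d are mutually in conflict, so at least 4 registers are needed.
A valid assignment using 4 registers: m=2, n=1, c=4, b=3, i=1, d=1, l=2, f=4. Each listed conflict is separated.

4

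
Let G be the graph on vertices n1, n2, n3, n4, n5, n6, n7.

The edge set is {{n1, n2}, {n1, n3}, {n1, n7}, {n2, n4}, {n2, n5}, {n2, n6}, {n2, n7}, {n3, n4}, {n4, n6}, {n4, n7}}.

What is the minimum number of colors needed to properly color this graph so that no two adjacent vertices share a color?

n2, n4, n7 are mutually adjacent, so at least 3 colors are needed.
A valid assignment using 3 colors: n1=2, n2=1, n3=1, n4=2, n5=2, n6=3, n7=3. No two adjacent vertices share a color.

3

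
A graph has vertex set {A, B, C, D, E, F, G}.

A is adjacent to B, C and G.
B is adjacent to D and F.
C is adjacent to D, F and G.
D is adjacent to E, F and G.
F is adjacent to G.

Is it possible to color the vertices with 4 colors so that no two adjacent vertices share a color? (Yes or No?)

The chromatic number is 4. C, D, F, G are pairwise adjacent (a clique of size 4), so at least 4 colors are needed.
4 colors suffice: color 1 → {A, D}; color 2 → {B, C, E}; color 3 → {G}; color 4 → {F}.
That is already a proper 4-coloring.

Yes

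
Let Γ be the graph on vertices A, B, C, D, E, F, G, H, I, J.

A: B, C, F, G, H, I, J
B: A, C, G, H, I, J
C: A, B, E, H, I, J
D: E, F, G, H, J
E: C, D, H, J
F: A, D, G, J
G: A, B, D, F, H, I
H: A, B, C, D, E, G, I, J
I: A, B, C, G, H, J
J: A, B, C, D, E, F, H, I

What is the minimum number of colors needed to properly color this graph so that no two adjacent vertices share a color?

A, B, C, H, I, J are mutually adjacent (a clique of size 6), so at least 6 colors are needed.
A valid assignment using 6 colors: A=3, B=5, C=6, D=3, E=4, F=1, G=2, H=1, I=4, J=2. No two adjacent vertices share a color.

6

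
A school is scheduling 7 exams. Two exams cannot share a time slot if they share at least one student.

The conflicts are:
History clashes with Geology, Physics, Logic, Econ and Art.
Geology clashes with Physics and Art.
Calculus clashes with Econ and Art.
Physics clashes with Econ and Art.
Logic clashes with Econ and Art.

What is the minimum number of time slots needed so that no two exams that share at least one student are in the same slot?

History, Geology, Physics, Art are mutually in conflict, so at least 4 time slots are needed.
4 time slots suffice: time slot 1 → {Econ, Art}; time slot 2 → {History, Calculus}; time slot 3 → {Physics, Logic}; time slot 4 → {Geology}. Each listed conflict is separated.

4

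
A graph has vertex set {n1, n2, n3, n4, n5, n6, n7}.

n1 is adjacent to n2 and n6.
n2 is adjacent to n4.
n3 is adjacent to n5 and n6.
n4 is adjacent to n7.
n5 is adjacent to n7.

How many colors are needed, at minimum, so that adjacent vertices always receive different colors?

3

The cycle n7-n5-n3-n6-n1-n2-n4-n7 has odd length 7, so it cannot be 2-colored; at least 3 colors are needed.
3 colors suffice: n1=2, n2=1, n3=2, n4=2, n5=1, n6=1, n7=3. Every edge joins two different colors.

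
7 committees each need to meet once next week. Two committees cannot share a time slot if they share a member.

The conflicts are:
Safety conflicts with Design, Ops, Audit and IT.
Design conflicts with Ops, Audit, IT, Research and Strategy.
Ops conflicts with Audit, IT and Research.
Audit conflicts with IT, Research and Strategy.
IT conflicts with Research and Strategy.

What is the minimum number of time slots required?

5

Safety, Design, Ops, Audit, IT are mutually in conflict, so at least 5 time slots are needed.
A valid assignment using 5 time slots: Safety=5, Design=2, Ops=4, Audit=3, IT=1, Research=5, Strategy=4. No two conflicting committees share a time slot.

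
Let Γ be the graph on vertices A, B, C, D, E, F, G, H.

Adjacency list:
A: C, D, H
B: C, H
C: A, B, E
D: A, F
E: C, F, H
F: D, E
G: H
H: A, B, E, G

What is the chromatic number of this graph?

3

The cycle D-F-E-H-A-D has odd length 5, so it cannot be 2-colored; at least 3 colors are needed.
3 colors suffice: color 1 → {C, F, H}; color 2 → {A, B, E, G}; color 3 → {D}. Each edge has distinct colors on its endpoints.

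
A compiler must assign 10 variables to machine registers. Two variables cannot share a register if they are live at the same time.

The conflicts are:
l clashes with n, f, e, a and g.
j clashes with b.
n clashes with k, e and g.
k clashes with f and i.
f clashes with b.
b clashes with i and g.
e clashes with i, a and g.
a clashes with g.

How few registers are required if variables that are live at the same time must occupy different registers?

4

l, e, a, g pairwise conflict, so at least 4 registers are needed.
4 registers suffice: register 1 → {l, k, b}; register 2 → {j, f, i, g}; register 3 → {e}; register 4 → {n, a}. Each listed conflict is separated.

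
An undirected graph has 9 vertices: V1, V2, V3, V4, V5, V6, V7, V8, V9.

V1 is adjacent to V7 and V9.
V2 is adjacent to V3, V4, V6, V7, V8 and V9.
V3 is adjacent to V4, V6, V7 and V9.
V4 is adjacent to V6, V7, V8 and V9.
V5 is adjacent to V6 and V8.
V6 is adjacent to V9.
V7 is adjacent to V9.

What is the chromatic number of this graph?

V2, V3, V4, V7, V9 are pairwise adjacent (a clique of size 5), so at least 5 colors are needed.
One proper 5-coloring: V1=R, V2=B, V3=Y, V4=R, V5=R, V6=P, V7=P, V8=G, V9=G. Every edge joins two different colors.

5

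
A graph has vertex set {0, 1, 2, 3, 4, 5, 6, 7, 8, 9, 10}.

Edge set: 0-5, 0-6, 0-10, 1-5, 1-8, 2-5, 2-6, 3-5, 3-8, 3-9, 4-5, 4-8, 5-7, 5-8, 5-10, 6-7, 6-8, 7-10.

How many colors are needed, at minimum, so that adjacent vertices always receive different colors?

3

4, 5, 8 are mutually adjacent, so at least 3 colors are needed.
3 colors suffice: color red → {5, 6, 9}; color blue → {2, 8, 10}; color green → {0, 1, 3, 4, 7}. Every edge joins two different colors.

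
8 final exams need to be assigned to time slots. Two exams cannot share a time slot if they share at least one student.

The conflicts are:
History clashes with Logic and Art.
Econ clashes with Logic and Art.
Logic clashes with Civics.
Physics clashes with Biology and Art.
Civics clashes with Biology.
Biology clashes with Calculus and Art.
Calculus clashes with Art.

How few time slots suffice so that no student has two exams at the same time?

Biology, Calculus, Art are mutually in conflict, so at least 3 time slots are needed.
3 time slots suffice: time slot 1 → {Logic, Art}; time slot 2 → {History, Econ, Biology}; time slot 3 → {Physics, Civics, Calculus}. Every pair that conflicts lands in different time slots.

3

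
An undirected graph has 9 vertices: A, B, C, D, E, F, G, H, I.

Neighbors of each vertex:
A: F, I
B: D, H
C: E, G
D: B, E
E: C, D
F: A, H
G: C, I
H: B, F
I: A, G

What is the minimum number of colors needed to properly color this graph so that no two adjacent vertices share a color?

The cycle F-A-I-G-C-E-D-B-H-F has odd length 9, so it cannot be 2-colored; at least 3 colors are needed.
One proper 3-coloring: A=2, B=1, C=1, D=2, E=3, F=1, G=2, H=2, I=1. No two adjacent vertices share a color.

3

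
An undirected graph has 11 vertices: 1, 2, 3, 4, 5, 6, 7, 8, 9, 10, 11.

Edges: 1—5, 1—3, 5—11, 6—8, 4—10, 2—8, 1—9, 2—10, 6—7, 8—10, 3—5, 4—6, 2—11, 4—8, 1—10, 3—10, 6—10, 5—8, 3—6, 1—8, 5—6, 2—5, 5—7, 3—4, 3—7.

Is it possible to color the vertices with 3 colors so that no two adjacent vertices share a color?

No

4, 6, 8, 10 are pairwise adjacent (a clique of size 4), so at least 4 colors are needed.
So 3 colors are not enough.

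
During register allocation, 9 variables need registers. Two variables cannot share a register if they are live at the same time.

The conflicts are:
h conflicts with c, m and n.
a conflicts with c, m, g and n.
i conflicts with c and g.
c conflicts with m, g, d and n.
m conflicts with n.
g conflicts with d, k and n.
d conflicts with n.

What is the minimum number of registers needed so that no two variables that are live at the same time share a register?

4

a, c, g, n all conflict with each other, so at least 4 registers are needed.
A valid assignment using 4 registers: h=4, a=4, i=3, c=1, m=2, g=2, d=4, k=1, n=3. Each listed conflict is separated.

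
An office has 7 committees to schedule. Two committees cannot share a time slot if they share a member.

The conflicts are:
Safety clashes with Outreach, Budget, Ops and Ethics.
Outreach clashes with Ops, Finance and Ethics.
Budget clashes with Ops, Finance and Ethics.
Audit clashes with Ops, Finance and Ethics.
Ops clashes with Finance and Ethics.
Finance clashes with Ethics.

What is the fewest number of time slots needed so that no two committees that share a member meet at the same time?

Safety, Budget, Ops, Ethics are mutually in conflict, so at least 4 time slots are needed.
4 time slots suffice: Safety=3, Outreach=4, Budget=4, Audit=4, Ops=2, Finance=3, Ethics=1. Every pair that conflicts lands in different time slots.

4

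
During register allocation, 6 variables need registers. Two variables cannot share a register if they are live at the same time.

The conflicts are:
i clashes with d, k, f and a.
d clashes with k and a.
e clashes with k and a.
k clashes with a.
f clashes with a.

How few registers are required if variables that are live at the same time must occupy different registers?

4

i, d, k, a pairwise conflict, so at least 4 registers are needed.
A valid assignment using 4 registers: i=2, d=4, e=2, k=3, f=3, a=1. Every pair that conflicts lands in different registers.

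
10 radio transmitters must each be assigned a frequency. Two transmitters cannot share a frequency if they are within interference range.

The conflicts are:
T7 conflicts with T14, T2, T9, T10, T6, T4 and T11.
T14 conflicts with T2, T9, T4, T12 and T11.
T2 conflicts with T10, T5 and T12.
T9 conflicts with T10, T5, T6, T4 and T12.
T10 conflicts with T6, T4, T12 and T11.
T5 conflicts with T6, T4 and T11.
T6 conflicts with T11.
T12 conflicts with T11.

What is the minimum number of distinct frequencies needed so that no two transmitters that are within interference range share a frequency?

4

T7, T10, T6, T11 are mutually in conflict, so at least 4 frequencies are needed.
4 frequencies suffice: frequency 1 → {T7, T5, T12}; frequency 2 → {T14, T10}; frequency 3 → {T2, T9, T11}; frequency 4 → {T6, T4}. No two conflicting transmitters share a frequency.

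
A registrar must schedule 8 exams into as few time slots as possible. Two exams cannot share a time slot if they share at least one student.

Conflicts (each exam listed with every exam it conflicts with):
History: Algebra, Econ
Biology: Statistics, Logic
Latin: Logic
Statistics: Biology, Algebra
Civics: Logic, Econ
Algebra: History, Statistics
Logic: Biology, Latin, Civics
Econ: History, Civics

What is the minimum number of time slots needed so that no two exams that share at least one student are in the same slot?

3

The cycle Statistics-Biology-Logic-Civics-Econ-History-Algebra-Statistics has odd length 7, so it cannot be 2-colored; at least 3 time slots are needed.
3 time slots suffice: time slot 1 → {History, Statistics, Logic}; time slot 2 → {Biology, Latin, Civics, Algebra}; time slot 3 → {Econ}. Each listed conflict is separated.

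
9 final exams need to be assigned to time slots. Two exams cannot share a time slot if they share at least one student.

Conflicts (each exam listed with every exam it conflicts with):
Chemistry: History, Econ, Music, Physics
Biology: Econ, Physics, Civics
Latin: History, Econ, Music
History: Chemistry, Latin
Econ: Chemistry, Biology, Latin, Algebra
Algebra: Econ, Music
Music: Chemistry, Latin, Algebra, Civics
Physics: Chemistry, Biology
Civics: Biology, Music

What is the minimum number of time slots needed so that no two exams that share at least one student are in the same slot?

The cycle Physics-Chemistry-Music-Civics-Biology-Physics has odd length 5, so it cannot be 2-colored; at least 3 time slots are needed.
3 time slots suffice: time slot 1 → {History, Econ, Music, Physics}; time slot 2 → {Chemistry, Biology, Latin, Algebra}; time slot 3 → {Civics}. Each listed conflict is separated.

3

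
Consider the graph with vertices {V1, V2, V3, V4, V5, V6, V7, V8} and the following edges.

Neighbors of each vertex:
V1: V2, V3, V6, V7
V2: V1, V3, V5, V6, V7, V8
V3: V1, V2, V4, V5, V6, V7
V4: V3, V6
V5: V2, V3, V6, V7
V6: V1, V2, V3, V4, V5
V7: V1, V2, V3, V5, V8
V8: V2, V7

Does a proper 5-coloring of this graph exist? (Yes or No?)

Yes

The chromatic number is 4. V1, V2, V3, V7 are pairwise adjacent (a clique of size 4), so at least 4 colors are needed.
One proper 4-coloring: V1=Y, V2=R, V3=B, V4=R, V5=Y, V6=G, V7=G, V8=B.
Since 5 ≥ 4, a proper 5-coloring certainly exists.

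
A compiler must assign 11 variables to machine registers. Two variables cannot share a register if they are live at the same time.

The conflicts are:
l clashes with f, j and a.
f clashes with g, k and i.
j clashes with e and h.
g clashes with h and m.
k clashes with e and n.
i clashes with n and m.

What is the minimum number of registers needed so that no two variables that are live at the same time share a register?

The cycle e-k-f-l-j-e has odd length 5, so it cannot be 2-colored; at least 3 registers are needed.
3 registers suffice: l=2, f=1, j=1, g=2, k=2, i=2, e=3, a=1, h=3, n=1, m=1. Each listed conflict is separated.

3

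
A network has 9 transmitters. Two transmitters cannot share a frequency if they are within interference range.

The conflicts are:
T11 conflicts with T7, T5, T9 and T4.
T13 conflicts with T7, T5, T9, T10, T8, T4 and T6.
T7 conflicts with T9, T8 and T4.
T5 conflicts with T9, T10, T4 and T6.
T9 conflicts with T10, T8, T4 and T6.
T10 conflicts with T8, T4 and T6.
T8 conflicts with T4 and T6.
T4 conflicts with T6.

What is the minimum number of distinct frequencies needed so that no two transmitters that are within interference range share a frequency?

6

T13, T9, T10, T8, T4, T6 all conflict with each other, so at least 6 frequencies are needed.
6 frequencies suffice: frequency 1 → {T4}; frequency 2 → {T9}; frequency 3 → {T11, T13}; frequency 4 → {T5, T8}; frequency 5 → {T7, T10}; frequency 6 → {T6}. No two conflicting transmitters share a frequency.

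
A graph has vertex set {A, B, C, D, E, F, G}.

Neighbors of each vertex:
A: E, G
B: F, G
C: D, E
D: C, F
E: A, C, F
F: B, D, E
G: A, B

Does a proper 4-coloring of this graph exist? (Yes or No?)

The chromatic number is 3. The cycle G-A-E-F-B-G has odd length 5, so it cannot be 2-colored; at least 3 colors are needed.
3 colors suffice: color 1 → {B, D, E}; color 2 → {A, C, F}; color 3 → {G}.
Since 4 ≥ 3, a proper 4-coloring certainly exists.

Yes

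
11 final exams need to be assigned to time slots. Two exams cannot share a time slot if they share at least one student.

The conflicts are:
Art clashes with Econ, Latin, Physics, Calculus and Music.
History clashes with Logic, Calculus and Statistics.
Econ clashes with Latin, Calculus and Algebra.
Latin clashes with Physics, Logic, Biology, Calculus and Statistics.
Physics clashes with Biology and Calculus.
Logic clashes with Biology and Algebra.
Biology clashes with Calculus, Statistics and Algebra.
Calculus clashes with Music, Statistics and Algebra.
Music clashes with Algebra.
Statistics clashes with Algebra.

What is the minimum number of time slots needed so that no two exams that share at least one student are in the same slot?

Latin, Biology, Calculus, Statistics are mutually in conflict, so at least 4 time slots are needed.
4 time slots suffice: time slot 1 → {Logic, Calculus}; time slot 2 → {History, Latin, Algebra}; time slot 3 → {Art, Biology}; time slot 4 → {Econ, Physics, Music, Statistics}. Every pair that conflicts lands in different time slots.

4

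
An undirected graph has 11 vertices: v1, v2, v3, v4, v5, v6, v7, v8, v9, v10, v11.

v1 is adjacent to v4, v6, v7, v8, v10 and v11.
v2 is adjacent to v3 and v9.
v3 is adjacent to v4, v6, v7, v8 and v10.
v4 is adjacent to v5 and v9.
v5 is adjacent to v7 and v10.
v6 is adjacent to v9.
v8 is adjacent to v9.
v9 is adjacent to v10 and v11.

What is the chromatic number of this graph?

2

v1 and v6 are adjacent, so at least 2 colors are needed.
A valid assignment using 2 colors: v1=1, v2=2, v3=1, v4=2, v5=1, v6=2, v7=2, v8=2, v9=1, v10=2, v11=2. No two adjacent vertices share a color.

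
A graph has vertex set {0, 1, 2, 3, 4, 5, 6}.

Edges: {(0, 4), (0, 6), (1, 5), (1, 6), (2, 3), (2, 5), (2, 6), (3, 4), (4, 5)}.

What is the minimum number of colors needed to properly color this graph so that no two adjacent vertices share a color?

3

The cycle 4-5-1-6-0-4 has odd length 5, so it cannot be 2-colored; at least 3 colors are needed.
3 colors suffice: color a → {3, 5, 6}; color b → {1, 2, 4}; color c → {0}. No two adjacent vertices share a color.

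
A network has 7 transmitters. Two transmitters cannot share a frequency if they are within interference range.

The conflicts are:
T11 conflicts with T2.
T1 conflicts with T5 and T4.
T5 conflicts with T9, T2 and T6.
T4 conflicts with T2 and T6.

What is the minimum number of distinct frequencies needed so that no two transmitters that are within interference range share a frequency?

2

T4 and T6 conflict, so at least 2 frequencies are needed.
A valid assignment using 2 frequencies: T11=1, T1=2, T5=1, T9=2, T4=1, T2=2, T6=2. No two conflicting transmitters share a frequency.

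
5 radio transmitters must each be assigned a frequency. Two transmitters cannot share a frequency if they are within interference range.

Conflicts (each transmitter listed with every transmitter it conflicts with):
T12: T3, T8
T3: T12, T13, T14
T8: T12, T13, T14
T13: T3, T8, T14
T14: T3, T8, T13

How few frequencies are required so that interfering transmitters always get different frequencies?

3

T3, T13, T14 pairwise conflict, so at least 3 frequencies are needed.
3 frequencies suffice: frequency 1 → {T12, T13}; frequency 2 → {T3, T8}; frequency 3 → {T14}. Each listed conflict is separated.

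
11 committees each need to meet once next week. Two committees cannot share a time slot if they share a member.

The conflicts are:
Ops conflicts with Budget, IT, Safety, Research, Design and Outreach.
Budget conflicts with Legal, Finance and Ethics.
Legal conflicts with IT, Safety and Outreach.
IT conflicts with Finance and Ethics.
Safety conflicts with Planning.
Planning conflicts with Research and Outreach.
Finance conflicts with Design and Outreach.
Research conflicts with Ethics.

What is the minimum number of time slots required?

Finance and Design conflict, so at least 2 time slots are needed.
2 time slots suffice: Ops=1, Budget=2, Legal=1, IT=2, Safety=2, Planning=1, Finance=1, Research=2, Ethics=1, Design=2, Outreach=2. Each listed conflict is separated.

2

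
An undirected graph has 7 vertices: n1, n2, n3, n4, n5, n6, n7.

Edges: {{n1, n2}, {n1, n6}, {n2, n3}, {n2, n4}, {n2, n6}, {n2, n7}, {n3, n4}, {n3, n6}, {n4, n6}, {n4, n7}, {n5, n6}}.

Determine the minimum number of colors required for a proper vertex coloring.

n2, n3, n4, n6 are mutually adjacent (a clique of size 4), so at least 4 colors are needed.
One proper 4-coloring: n1=3, n2=1, n3=4, n4=3, n5=1, n6=2, n7=2. Every edge joins two different colors.

4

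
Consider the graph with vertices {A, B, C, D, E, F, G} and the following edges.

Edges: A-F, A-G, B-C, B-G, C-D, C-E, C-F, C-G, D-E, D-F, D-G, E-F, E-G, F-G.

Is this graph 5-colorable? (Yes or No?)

The chromatic number is 5. C, D, E, F, G are mutually adjacent (a clique of size 5), so at least 5 colors are needed.
5 colors suffice: color 1 → {G}; color 2 → {A, C}; color 3 → {B, F}; color 4 → {E}; color 5 → {D}.
That is already a proper 5-coloring.

Yes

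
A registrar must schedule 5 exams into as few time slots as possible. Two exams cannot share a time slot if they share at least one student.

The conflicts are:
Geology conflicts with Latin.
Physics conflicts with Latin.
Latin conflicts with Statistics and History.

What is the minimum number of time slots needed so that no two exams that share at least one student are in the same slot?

2

Physics and Latin conflict, so at least 2 time slots are needed.
2 time slots suffice: time slot 1 → {Latin}; time slot 2 → {Geology, Physics, Statistics, History}. Every pair that conflicts lands in different time slots.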